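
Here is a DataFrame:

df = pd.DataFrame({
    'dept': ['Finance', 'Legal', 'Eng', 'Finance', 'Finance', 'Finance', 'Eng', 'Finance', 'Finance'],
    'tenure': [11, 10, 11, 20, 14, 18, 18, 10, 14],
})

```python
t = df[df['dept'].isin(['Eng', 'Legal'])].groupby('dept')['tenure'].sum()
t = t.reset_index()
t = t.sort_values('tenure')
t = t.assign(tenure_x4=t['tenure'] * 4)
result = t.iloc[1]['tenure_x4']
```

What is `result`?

116

filter rows where dept in ['Eng', 'Legal']:
    dept  tenure
1  Legal      10
2    Eng      11
6    Eng      18
group by dept, sum of tenure:
dept
Eng      29
Legal    10
Name: tenure, dtype: int64
reset_index():
    dept  tenure
0    Eng      29
1  Legal      10
sort by tenure:
    dept  tenure
1  Legal      10
0    Eng      29
add column tenure_x4 = t['tenure'] * 4:
    dept  tenure  tenure_x4
1  Legal      10         40
0    Eng      29        116
Reading off the value at position 1, column 'tenure_x4', we get 116.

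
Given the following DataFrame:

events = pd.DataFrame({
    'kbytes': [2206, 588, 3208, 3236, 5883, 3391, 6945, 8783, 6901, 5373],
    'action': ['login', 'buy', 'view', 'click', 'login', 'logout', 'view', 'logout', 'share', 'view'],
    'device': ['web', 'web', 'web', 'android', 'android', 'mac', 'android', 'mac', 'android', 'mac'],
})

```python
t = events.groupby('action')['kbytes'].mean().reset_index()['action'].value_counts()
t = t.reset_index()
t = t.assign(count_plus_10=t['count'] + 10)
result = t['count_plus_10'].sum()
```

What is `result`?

group by action, mean of kbytes:
action
buy        588.000000
click     3236.000000
login     4044.500000
logout    6087.000000
share     6901.000000
view      5175.333333
Name: kbytes, dtype: float64
reset_index():
   action       kbytes
0     buy   588.000000
1   click  3236.000000
2   login  4044.500000
3  logout  6087.000000
4   share  6901.000000
5    view  5175.333333
value_counts of action:
action
buy       1
click     1
login     1
logout    1
share     1
view      1
Name: count, dtype: int64
reset_index():
   action  count
0     buy      1
1   click      1
2   login      1
3  logout      1
4   share      1
5    view      1
add column count_plus_10 = t['count'] + 10:
   action  count  count_plus_10
0     buy      1             11
1   click      1             11
2   login      1             11
3  logout      1             11
4   share      1             11
5    view      1             11
sum of column 'count_plus_10' → 66

66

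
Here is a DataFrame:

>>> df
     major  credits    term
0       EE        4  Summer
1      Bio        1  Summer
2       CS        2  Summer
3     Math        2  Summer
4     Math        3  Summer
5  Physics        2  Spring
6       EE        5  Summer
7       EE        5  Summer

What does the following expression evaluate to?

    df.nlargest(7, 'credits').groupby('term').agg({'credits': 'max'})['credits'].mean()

take 7 rows with largest credits:
     major  credits    term
6       EE        5  Summer
7       EE        5  Summer
0       EE        4  Summer
4     Math        3  Summer
2       CS        2  Summer
3     Math        2  Summer
5  Physics        2  Spring
group by term, max of credits:
        credits
term           
Spring        2
Summer        5

3.5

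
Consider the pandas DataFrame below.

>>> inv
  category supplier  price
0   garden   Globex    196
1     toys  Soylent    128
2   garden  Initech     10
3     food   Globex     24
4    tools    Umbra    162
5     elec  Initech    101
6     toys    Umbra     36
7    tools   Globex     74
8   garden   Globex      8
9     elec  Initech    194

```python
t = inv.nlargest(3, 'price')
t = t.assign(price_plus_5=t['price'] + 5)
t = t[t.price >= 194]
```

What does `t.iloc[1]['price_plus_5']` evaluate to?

199

take 3 rows with largest price:
  category supplier  price
0   garden   Globex    196
9     elec  Initech    194
4    tools    Umbra    162
add column price_plus_5 = t['price'] + 5:
  category supplier  price  price_plus_5
0   garden   Globex    196           201
9     elec  Initech    194           199
4    tools    Umbra    162           167
filter rows where price >= 194:
  category supplier  price  price_plus_5
0   garden   Globex    196           201
9     elec  Initech    194           199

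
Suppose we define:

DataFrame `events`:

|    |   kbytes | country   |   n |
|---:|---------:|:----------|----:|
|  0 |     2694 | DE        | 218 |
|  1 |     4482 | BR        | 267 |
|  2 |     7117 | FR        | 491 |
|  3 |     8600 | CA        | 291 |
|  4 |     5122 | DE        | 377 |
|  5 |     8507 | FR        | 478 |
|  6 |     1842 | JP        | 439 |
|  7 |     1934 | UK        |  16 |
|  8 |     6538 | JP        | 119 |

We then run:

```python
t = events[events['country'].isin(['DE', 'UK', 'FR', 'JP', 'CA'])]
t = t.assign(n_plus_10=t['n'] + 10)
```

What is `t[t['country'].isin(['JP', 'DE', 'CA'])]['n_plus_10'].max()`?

filter rows where country in ['DE', 'UK', 'FR', 'JP', 'CA']:
   kbytes country    n
0    2694      DE  218
2    7117      FR  491
3    8600      CA  291
4    5122      DE  377
5    8507      FR  478
6    1842      JP  439
7    1934      UK   16
8    6538      JP  119
add column n_plus_10 = t['n'] + 10:
   kbytes country    n  n_plus_10
0    2694      DE  218        228
2    7117      FR  491        501
3    8600      CA  291        301
4    5122      DE  377        387
5    8507      FR  478        488
6    1842      JP  439        449
7    1934      UK   16         26
8    6538      JP  119        129
filter rows where country in ['JP', 'DE', 'CA']:
   kbytes country    n  n_plus_10
0    2694      DE  218        228
3    8600      CA  291        301
4    5122      DE  377        387
6    1842      JP  439        449
8    6538      JP  119        129
Then the max of column 'n_plus_10': 449

449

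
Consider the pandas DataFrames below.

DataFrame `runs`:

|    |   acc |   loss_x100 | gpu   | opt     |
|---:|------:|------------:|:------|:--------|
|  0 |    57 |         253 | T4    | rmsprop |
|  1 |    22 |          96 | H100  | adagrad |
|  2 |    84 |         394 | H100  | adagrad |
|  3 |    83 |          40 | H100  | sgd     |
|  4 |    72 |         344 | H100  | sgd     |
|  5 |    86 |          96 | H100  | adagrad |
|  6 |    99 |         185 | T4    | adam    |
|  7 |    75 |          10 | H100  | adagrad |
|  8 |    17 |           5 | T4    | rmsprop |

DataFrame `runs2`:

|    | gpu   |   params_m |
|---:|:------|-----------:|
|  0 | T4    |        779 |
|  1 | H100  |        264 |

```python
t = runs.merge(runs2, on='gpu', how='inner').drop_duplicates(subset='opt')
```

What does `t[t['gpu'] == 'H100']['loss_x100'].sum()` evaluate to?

merge on 'gpu' (how='inner') → 9 rows:
   acc  loss_x100   gpu      opt  params_m
0   57        253    T4  rmsprop       779
1   22         96  H100  adagrad       264
2   84        394  H100  adagrad       264
3   83         40  H100      sgd       264
4   72        344  H100      sgd       264
5   86         96  H100  adagrad       264
6   99        185    T4     adam       779
7   75         10  H100  adagrad       264
8   17          5    T4  rmsprop       779
drop duplicate opt (keep=first):
   acc  loss_x100   gpu      opt  params_m
0   57        253    T4  rmsprop       779
1   22         96  H100  adagrad       264
3   83         40  H100      sgd       264
6   99        185    T4     adam       779
filter rows where gpu == 'H100':
   acc  loss_x100   gpu      opt  params_m
1   22         96  H100  adagrad       264
3   83         40  H100      sgd       264
Reading off the sum of column 'loss_x100', we get 136.

136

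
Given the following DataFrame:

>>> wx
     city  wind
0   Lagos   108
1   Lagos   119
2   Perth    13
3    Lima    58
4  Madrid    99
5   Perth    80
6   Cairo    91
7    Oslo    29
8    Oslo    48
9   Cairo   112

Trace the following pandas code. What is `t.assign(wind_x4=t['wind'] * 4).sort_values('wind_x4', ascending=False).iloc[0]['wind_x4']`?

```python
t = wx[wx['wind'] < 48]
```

filter rows where wind < 48:
    city  wind
2  Perth    13
7   Oslo    29
add column wind_x4 = t['wind'] * 4:
    city  wind  wind_x4
2  Perth    13       52
7   Oslo    29      116
sort by wind_x4 descending:
    city  wind  wind_x4
7   Oslo    29      116
2  Perth    13       52
So iloc[0]['wind_x4'] = 116.

116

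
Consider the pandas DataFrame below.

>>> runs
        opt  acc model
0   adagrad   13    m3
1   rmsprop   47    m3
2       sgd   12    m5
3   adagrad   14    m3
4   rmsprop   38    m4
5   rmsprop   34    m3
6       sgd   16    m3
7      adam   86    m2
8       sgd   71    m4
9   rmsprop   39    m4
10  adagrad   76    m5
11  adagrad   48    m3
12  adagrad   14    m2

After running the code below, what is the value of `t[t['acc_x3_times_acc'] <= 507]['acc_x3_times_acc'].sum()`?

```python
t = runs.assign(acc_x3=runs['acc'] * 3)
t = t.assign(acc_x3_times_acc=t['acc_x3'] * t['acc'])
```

add column acc_x3 = runs['acc'] * 3:
        opt  acc model  acc_x3
0   adagrad   13    m3      39
1   rmsprop   47    m3     141
2       sgd   12    m5      36
3   adagrad   14    m3      42
4   rmsprop   38    m4     114
5   rmsprop   34    m3     102
6       sgd   16    m3      48
7      adam   86    m2     258
8       sgd   71    m4     213
9   rmsprop   39    m4     117
10  adagrad   76    m5     228
11  adagrad   48    m3     144
12  adagrad   14    m2      42
add column acc_x3_times_acc = t['acc_x3'] * t['acc']:
        opt  acc model  acc_x3  acc_x3_times_acc
0   adagrad   13    m3      39               507
1   rmsprop   47    m3     141              6627
2       sgd   12    m5      36               432
3   adagrad   14    m3      42               588
4   rmsprop   38    m4     114              4332
5   rmsprop   34    m3     102              3468
6       sgd   16    m3      48               768
7      adam   86    m2     258             22188
8       sgd   71    m4     213             15123
9   rmsprop   39    m4     117              4563
10  adagrad   76    m5     228             17328
11  adagrad   48    m3     144              6912
12  adagrad   14    m2      42               588
filter rows where acc_x3_times_acc <= 507:
       opt  acc model  acc_x3  acc_x3_times_acc
0  adagrad   13    m3      39               507
2      sgd   12    m5      36               432
Taking the sum of column 'acc_x3_times_acc' gives 939.

939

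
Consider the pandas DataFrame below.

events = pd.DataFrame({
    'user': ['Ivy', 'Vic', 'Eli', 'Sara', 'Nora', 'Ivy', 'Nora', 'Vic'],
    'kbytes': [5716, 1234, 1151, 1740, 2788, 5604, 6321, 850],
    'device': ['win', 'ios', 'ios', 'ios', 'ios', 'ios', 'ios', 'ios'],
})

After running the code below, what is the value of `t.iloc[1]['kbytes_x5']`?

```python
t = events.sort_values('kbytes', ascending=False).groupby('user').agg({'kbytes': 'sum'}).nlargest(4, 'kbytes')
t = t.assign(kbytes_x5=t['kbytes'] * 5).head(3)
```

sort by kbytes descending:
   user  kbytes device
6  Nora    6321    ios
0   Ivy    5716    win
5   Ivy    5604    ios
4  Nora    2788    ios
3  Sara    1740    ios
1   Vic    1234    ios
2   Eli    1151    ios
7   Vic     850    ios
group by user, sum of kbytes:
      kbytes
user        
Eli     1151
Ivy    11320
Nora    9109
Sara    1740
Vic     2084
take 4 rows with largest kbytes:
      kbytes
user        
Ivy    11320
Nora    9109
Vic     2084
Sara    1740
add column kbytes_x5 = t['kbytes'] * 5:
      kbytes  kbytes_x5
user                   
Ivy    11320      56600
Nora    9109      45545
Vic     2084      10420
Sara    1740       8700
take first 3 rows:
      kbytes  kbytes_x5
user                   
Ivy    11320      56600
Nora    9109      45545
Vic     2084      10420

45545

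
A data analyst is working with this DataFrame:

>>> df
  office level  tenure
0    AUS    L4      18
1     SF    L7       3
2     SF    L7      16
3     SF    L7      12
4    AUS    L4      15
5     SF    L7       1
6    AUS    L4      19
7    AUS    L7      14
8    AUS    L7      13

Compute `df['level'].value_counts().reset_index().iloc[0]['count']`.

6

value_counts of level:
level
L7    6
L4    3
Name: count, dtype: int64
reset_index():
  level  count
0    L7      6
1    L4      3
Reading off the value at position 0, column 'count', we get 6.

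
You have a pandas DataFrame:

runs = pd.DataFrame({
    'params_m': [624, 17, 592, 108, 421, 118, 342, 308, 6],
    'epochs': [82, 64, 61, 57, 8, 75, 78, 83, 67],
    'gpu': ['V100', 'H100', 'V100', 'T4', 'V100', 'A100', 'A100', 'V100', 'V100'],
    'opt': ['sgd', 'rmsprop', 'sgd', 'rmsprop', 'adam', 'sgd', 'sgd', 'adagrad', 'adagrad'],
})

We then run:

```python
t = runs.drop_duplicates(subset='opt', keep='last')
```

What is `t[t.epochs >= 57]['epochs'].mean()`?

drop duplicate opt (keep=last):
   params_m  epochs   gpu      opt
3       108      57    T4  rmsprop
4       421       8  V100     adam
6       342      78  A100      sgd
8         6      67  V100  adagrad
filter rows where epochs >= 57:
   params_m  epochs   gpu      opt
3       108      57    T4  rmsprop
6       342      78  A100      sgd
8         6      67  V100  adagrad
mean of column 'epochs' → 67.3333333333

67.3333333333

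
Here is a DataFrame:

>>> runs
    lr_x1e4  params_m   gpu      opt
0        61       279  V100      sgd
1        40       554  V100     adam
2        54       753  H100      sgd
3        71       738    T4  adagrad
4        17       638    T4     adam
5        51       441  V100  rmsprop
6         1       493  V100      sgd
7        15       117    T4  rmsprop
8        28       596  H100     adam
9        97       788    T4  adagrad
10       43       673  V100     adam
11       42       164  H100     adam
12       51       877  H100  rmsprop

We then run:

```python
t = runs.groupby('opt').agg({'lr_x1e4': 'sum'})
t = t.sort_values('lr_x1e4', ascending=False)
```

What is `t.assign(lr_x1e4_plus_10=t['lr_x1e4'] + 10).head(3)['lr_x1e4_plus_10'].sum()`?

485

group by opt, sum of lr_x1e4:
         lr_x1e4
opt             
adagrad      168
adam         170
rmsprop      117
sgd          116
sort by lr_x1e4 descending:
         lr_x1e4
opt             
adam         170
adagrad      168
rmsprop      117
sgd          116
add column lr_x1e4_plus_10 = t['lr_x1e4'] + 10:
         lr_x1e4  lr_x1e4_plus_10
opt                              
adam         170              180
adagrad      168              178
rmsprop      117              127
sgd          116              126
take first 3 rows:
         lr_x1e4  lr_x1e4_plus_10
opt                              
adam         170              180
adagrad      168              178
rmsprop      117              127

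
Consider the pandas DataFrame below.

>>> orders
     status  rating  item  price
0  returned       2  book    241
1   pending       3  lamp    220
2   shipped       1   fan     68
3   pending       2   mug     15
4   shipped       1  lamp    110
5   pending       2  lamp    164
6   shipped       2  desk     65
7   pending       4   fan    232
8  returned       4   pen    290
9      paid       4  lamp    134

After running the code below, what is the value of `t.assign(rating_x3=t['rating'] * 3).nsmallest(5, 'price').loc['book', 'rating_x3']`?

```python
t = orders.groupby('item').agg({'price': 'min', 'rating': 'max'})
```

6

group by item: min(price), max(rating):
      price  rating
item               
book    241       2
desk     65       2
fan      68       4
lamp    110       4
mug      15       2
pen     290       4
add column rating_x3 = t['rating'] * 3:
      price  rating  rating_x3
item                          
book    241       2          6
desk     65       2          6
fan      68       4         12
lamp    110       4         12
mug      15       2          6
pen     290       4         12
take 5 rows with smallest price:
      price  rating  rating_x3
item                          
mug      15       2          6
desk     65       2          6
fan      68       4         12
lamp    110       4         12
book    241       2          6
Finally, value at row 'book', column 'rating_x3' = 6.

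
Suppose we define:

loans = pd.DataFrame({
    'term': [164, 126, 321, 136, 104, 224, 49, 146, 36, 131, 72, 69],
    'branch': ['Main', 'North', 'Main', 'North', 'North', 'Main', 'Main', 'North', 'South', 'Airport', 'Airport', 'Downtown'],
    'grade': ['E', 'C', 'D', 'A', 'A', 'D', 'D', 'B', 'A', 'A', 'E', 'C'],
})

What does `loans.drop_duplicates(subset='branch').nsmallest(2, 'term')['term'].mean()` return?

drop duplicate branch (keep=first):
    term    branch grade
0    164      Main     E
1    126     North     C
8     36     South     A
9    131   Airport     A
11    69  Downtown     C
take 2 rows with smallest term:
    term    branch grade
8     36     South     A
11    69  Downtown     C

52.5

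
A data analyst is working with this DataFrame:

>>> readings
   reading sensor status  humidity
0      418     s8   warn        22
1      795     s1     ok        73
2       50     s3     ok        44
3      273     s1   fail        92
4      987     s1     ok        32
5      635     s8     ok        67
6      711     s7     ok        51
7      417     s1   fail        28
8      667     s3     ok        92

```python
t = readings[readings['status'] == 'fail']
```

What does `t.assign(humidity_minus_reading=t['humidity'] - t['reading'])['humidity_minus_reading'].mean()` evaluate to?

-285.0

filter rows where status == 'fail':
   reading sensor status  humidity
3      273     s1   fail        92
7      417     s1   fail        28
add column humidity_minus_reading = t['humidity'] - t['reading']:
   reading sensor status  humidity  humidity_minus_reading
3      273     s1   fail        92                    -181
7      417     s1   fail        28                    -389
Finally, mean of column 'humidity_minus_reading' = -285.0.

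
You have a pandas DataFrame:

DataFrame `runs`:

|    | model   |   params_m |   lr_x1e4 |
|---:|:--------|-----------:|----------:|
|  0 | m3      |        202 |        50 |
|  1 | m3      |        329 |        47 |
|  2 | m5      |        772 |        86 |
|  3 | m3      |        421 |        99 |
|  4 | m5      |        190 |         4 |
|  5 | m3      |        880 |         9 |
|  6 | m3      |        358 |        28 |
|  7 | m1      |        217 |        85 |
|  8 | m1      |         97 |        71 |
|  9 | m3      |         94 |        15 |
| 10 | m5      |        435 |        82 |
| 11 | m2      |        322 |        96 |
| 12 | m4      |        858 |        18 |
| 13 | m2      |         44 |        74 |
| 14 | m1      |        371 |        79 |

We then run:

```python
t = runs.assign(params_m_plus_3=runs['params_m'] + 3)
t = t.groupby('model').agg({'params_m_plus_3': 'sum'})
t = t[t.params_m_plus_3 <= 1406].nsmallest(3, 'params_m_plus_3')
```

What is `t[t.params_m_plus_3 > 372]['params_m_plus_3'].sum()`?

1555

add column params_m_plus_3 = runs['params_m'] + 3:
   model  params_m  lr_x1e4  params_m_plus_3
0     m3       202       50              205
1     m3       329       47              332
2     m5       772       86              775
3     m3       421       99              424
4     m5       190        4              193
5     m3       880        9              883
6     m3       358       28              361
7     m1       217       85              220
8     m1        97       71              100
9     m3        94       15               97
10    m5       435       82              438
11    m2       322       96              325
12    m4       858       18              861
13    m2        44       74               47
14    m1       371       79              374
group by model, sum of params_m_plus_3:
       params_m_plus_3
model                 
m1                 694
m2                 372
m3                2302
m4                 861
m5                1406
filter rows where params_m_plus_3 <= 1406:
       params_m_plus_3
model                 
m1                 694
m2                 372
m4                 861
m5                1406
take 3 rows with smallest params_m_plus_3:
       params_m_plus_3
model                 
m2                 372
m1                 694
m4                 861
filter rows where params_m_plus_3 > 372:
       params_m_plus_3
model                 
m1                 694
m4                 861
sum of column 'params_m_plus_3' → 1555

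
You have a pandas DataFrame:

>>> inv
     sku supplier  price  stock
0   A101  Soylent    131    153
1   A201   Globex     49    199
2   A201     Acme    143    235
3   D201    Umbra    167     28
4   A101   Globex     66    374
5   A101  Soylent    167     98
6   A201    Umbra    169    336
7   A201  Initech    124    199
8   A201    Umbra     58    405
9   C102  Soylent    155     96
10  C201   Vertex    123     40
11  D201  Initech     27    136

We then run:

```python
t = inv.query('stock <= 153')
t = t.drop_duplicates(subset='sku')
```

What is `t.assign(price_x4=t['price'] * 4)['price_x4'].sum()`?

filter rows where stock <= 153:
     sku supplier  price  stock
0   A101  Soylent    131    153
3   D201    Umbra    167     28
5   A101  Soylent    167     98
9   C102  Soylent    155     96
10  C201   Vertex    123     40
11  D201  Initech     27    136
drop duplicate sku (keep=first):
     sku supplier  price  stock
0   A101  Soylent    131    153
3   D201    Umbra    167     28
9   C102  Soylent    155     96
10  C201   Vertex    123     40
add column price_x4 = t['price'] * 4:
     sku supplier  price  stock  price_x4
0   A101  Soylent    131    153       524
3   D201    Umbra    167     28       668
9   C102  Soylent    155     96       620
10  C201   Vertex    123     40       492
So sum() = 2304.

2304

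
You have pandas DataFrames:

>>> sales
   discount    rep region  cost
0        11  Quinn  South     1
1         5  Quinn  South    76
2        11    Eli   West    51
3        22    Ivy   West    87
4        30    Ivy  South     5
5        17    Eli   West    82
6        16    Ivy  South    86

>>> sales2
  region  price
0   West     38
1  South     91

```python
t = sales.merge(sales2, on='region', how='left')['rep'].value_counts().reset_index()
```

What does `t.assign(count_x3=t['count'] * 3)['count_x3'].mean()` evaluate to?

merge on 'region' (how='left') → 7 rows:
   discount    rep region  cost  price
0        11  Quinn  South     1     91
1         5  Quinn  South    76     91
2        11    Eli   West    51     38
3        22    Ivy   West    87     38
4        30    Ivy  South     5     91
5        17    Eli   West    82     38
6        16    Ivy  South    86     91
value_counts of rep:
rep
Ivy      3
Quinn    2
Eli      2
Name: count, dtype: int64
reset_index():
     rep  count
0    Ivy      3
1  Quinn      2
2    Eli      2
add column count_x3 = t['count'] * 3:
     rep  count  count_x3
0    Ivy      3         9
1  Quinn      2         6
2    Eli      2         6
Taking the mean of column 'count_x3' gives 7.0.

7.0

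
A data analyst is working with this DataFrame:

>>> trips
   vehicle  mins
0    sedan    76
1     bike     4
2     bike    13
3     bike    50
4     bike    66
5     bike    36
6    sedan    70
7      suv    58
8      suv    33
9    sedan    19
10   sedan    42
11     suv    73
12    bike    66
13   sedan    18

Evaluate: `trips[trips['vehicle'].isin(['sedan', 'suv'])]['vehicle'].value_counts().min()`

3

filter rows where vehicle in ['sedan', 'suv']:
   vehicle  mins
0    sedan    76
6    sedan    70
7      suv    58
8      suv    33
9    sedan    19
10   sedan    42
11     suv    73
13   sedan    18
value_counts of vehicle:
vehicle
sedan    5
suv      3
Name: count, dtype: int64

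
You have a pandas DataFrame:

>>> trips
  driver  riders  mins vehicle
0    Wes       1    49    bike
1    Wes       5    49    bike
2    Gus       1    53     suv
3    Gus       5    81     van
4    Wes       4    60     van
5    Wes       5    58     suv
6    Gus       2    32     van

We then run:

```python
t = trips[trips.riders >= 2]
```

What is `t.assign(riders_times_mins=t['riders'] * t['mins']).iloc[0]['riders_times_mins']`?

filter rows where riders >= 2:
  driver  riders  mins vehicle
1    Wes       5    49    bike
3    Gus       5    81     van
4    Wes       4    60     van
5    Wes       5    58     suv
6    Gus       2    32     van
add column riders_times_mins = t['riders'] * t['mins']:
  driver  riders  mins vehicle  riders_times_mins
1    Wes       5    49    bike                245
3    Gus       5    81     van                405
4    Wes       4    60     van                240
5    Wes       5    58     suv                290
6    Gus       2    32     van                 64

245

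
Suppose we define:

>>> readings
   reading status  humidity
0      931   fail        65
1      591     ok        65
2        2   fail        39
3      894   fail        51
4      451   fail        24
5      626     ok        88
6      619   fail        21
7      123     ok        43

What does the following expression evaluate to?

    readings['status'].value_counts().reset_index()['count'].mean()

4.0

value_counts of status:
status
fail    5
ok      3
Name: count, dtype: int64
reset_index():
  status  count
0   fail      5
1     ok      3
mean of column 'count' → 4.0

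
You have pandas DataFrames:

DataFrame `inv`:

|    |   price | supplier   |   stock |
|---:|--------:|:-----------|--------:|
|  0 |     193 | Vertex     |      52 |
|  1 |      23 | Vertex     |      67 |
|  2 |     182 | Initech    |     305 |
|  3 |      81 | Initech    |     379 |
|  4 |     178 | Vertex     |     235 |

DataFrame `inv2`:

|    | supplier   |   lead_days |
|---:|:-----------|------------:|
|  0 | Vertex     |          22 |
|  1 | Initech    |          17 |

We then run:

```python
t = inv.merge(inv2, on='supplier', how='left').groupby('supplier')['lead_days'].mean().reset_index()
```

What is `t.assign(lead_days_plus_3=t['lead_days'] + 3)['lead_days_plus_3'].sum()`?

45.0

merge on 'supplier' (how='left') → 5 rows:
   price supplier  stock  lead_days
0    193   Vertex     52         22
1     23   Vertex     67         22
2    182  Initech    305         17
3     81  Initech    379         17
4    178   Vertex    235         22
group by supplier, mean of lead_days:
supplier
Initech    17.0
Vertex     22.0
Name: lead_days, dtype: float64
reset_index():
  supplier  lead_days
0  Initech       17.0
1   Vertex       22.0
add column lead_days_plus_3 = t['lead_days'] + 3:
  supplier  lead_days  lead_days_plus_3
0  Initech       17.0              20.0
1   Vertex       22.0              25.0
sum of column 'lead_days_plus_3' → 45.0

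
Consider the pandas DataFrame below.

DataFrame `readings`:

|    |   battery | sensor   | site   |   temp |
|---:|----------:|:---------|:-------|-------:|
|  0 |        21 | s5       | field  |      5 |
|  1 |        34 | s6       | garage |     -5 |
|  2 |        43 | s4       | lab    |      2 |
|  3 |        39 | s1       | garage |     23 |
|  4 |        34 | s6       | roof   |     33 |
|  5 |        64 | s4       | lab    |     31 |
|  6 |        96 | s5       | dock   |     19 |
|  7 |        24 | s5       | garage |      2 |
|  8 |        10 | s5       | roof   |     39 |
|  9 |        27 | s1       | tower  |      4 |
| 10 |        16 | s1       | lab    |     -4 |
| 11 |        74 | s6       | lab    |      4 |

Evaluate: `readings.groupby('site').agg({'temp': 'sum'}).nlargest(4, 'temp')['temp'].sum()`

144

group by site, sum of temp:
        temp
site        
dock      19
field      5
garage    20
lab       33
roof      72
tower      4
take 4 rows with largest temp:
        temp
site        
roof      72
lab       33
garage    20
dock      19
sum of column 'temp' → 144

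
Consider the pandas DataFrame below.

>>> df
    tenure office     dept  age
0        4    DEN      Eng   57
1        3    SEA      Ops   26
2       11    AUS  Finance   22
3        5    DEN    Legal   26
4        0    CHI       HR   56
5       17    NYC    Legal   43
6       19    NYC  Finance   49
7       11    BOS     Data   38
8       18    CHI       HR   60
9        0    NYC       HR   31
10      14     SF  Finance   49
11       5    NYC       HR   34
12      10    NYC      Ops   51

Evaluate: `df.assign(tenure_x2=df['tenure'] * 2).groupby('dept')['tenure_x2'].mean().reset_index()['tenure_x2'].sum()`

add column tenure_x2 = df['tenure'] * 2:
    tenure office     dept  age  tenure_x2
0        4    DEN      Eng   57          8
1        3    SEA      Ops   26          6
2       11    AUS  Finance   22         22
3        5    DEN    Legal   26         10
4        0    CHI       HR   56          0
5       17    NYC    Legal   43         34
6       19    NYC  Finance   49         38
7       11    BOS     Data   38         22
8       18    CHI       HR   60         36
9        0    NYC       HR   31          0
10      14     SF  Finance   49         28
11       5    NYC       HR   34         10
12      10    NYC      Ops   51         20
group by dept, mean of tenure_x2:
dept
Data       22.000000
Eng         8.000000
Finance    29.333333
HR         11.500000
Legal      22.000000
Ops        13.000000
Name: tenure_x2, dtype: float64
reset_index():
      dept  tenure_x2
0     Data  22.000000
1      Eng   8.000000
2  Finance  29.333333
3       HR  11.500000
4    Legal  22.000000
5      Ops  13.000000
Taking the sum of column 'tenure_x2' gives 105.833333333.

105.833333333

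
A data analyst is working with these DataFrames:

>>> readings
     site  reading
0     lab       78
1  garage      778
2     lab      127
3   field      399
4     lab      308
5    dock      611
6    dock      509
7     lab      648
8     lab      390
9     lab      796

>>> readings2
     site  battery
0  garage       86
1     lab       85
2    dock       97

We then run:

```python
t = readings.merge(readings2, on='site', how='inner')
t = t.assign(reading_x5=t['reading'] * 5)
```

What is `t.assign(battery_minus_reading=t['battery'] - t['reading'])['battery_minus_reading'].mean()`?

merge on 'site' (how='inner') → 9 rows:
     site  reading  battery
0     lab       78       85
1  garage      778       86
2     lab      127       85
3     lab      308       85
4    dock      611       97
5    dock      509       97
6     lab      648       85
7     lab      390       85
8     lab      796       85
add column reading_x5 = t['reading'] * 5:
     site  reading  battery  reading_x5
0     lab       78       85         390
1  garage      778       86        3890
2     lab      127       85         635
3     lab      308       85        1540
4    dock      611       97        3055
5    dock      509       97        2545
6     lab      648       85        3240
7     lab      390       85        1950
8     lab      796       85        3980
add column battery_minus_reading = t['battery'] - t['reading']:
     site  reading  battery  reading_x5  battery_minus_reading
0     lab       78       85         390                      7
1  garage      778       86        3890                   -692
2     lab      127       85         635                    -42
3     lab      308       85        1540                   -223
4    dock      611       97        3055                   -514
5    dock      509       97        2545                   -412
6     lab      648       85        3240                   -563
7     lab      390       85        1950                   -305
8     lab      796       85        3980                   -711
The mean of column 'battery_minus_reading' is -383.888888889.

-383.888888889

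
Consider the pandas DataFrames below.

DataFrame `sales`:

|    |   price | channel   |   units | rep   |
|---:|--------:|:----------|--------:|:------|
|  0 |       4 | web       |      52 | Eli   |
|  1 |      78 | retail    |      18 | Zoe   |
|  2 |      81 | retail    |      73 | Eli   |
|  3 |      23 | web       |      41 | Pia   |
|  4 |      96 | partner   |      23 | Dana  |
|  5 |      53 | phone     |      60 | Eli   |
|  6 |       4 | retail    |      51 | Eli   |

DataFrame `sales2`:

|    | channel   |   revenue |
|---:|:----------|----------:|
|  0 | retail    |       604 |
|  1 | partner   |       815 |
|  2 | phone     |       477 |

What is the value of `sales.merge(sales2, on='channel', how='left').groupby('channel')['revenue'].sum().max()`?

merge on 'channel' (how='left') → 7 rows:
   price  channel  units   rep  revenue
0      4      web     52   Eli      NaN
1     78   retail     18   Zoe    604.0
2     81   retail     73   Eli    604.0
3     23      web     41   Pia      NaN
4     96  partner     23  Dana    815.0
5     53    phone     60   Eli    477.0
6      4   retail     51   Eli    604.0
group by channel, sum of revenue:
channel
partner     815.0
phone       477.0
retail     1812.0
web           0.0
Name: revenue, dtype: float64
Finally, max of the resulting series = 1812.0.

1812.0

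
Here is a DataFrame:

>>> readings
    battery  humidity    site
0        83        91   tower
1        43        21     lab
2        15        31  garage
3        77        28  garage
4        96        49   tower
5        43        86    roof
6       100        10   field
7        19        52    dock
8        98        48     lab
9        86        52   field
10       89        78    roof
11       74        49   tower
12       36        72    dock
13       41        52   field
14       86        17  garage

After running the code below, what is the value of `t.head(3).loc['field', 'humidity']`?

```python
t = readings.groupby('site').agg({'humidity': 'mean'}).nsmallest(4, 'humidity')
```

group by site, mean of humidity:
         humidity
site             
dock    62.000000
field   38.000000
garage  25.333333
lab     34.500000
roof    82.000000
tower   63.000000
take 4 rows with smallest humidity:
         humidity
site             
garage  25.333333
lab     34.500000
field   38.000000
dock    62.000000
take first 3 rows:
         humidity
site             
garage  25.333333
lab     34.500000
field   38.000000
So loc['field', 'humidity'] = 38.0.

38.0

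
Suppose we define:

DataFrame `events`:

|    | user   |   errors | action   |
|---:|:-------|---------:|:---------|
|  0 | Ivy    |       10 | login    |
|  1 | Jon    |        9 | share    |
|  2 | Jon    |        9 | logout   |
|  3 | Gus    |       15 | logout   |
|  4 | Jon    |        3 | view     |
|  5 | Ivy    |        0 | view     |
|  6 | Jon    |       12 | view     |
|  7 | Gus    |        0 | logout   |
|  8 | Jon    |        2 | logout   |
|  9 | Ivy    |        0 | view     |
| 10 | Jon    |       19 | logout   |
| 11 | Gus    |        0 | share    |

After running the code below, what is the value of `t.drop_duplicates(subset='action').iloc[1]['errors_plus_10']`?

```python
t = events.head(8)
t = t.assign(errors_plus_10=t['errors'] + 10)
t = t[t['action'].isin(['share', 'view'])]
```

13

take first 8 rows:
  user  errors  action
0  Ivy      10   login
1  Jon       9   share
2  Jon       9  logout
3  Gus      15  logout
4  Jon       3    view
5  Ivy       0    view
6  Jon      12    view
7  Gus       0  logout
add column errors_plus_10 = t['errors'] + 10:
  user  errors  action  errors_plus_10
0  Ivy      10   login              20
1  Jon       9   share              19
2  Jon       9  logout              19
3  Gus      15  logout              25
4  Jon       3    view              13
5  Ivy       0    view              10
6  Jon      12    view              22
7  Gus       0  logout              10
filter rows where action in ['share', 'view']:
  user  errors action  errors_plus_10
1  Jon       9  share              19
4  Jon       3   view              13
5  Ivy       0   view              10
6  Jon      12   view              22
drop duplicate action (keep=first):
  user  errors action  errors_plus_10
1  Jon       9  share              19
4  Jon       3   view              13
Hence 13.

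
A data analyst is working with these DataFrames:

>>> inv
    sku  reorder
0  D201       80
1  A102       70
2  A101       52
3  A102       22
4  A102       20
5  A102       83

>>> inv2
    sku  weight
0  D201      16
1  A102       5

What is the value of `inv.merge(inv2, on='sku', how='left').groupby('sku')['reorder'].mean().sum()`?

180.75

merge on 'sku' (how='left') → 6 rows:
    sku  reorder  weight
0  D201       80    16.0
1  A102       70     5.0
2  A101       52     NaN
3  A102       22     5.0
4  A102       20     5.0
5  A102       83     5.0
group by sku, mean of reorder:
sku
A101    52.00
A102    48.75
D201    80.00
Name: reorder, dtype: float64
Hence 180.75.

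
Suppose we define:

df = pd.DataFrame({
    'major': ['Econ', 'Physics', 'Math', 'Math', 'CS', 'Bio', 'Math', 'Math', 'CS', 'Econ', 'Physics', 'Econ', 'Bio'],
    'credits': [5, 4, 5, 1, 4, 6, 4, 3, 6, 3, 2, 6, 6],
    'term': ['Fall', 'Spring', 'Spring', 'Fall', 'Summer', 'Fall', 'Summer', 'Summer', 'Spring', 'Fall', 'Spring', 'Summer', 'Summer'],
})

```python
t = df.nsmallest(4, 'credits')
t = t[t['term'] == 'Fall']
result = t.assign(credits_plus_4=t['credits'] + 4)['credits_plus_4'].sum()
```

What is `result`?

take 4 rows with smallest credits:
      major  credits    term
3      Math        1    Fall
10  Physics        2  Spring
7      Math        3  Summer
9      Econ        3    Fall
filter rows where term == 'Fall':
  major  credits  term
3  Math        1  Fall
9  Econ        3  Fall
add column credits_plus_4 = t['credits'] + 4:
  major  credits  term  credits_plus_4
3  Math        1  Fall               5
9  Econ        3  Fall               7
Reading off the sum of column 'credits_plus_4', we get 12.

12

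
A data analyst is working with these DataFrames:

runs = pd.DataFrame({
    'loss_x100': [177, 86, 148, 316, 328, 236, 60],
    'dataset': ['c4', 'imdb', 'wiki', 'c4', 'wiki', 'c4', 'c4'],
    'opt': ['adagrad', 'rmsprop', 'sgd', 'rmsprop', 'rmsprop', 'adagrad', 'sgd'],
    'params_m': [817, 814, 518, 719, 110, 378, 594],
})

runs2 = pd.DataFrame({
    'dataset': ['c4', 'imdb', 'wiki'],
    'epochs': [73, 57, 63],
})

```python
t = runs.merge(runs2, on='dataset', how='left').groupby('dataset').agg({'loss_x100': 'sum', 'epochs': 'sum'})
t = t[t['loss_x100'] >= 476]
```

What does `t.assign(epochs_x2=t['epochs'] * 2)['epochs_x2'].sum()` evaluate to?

836

merge on 'dataset' (how='left') → 7 rows:
   loss_x100 dataset      opt  params_m  epochs
0        177      c4  adagrad       817      73
1         86    imdb  rmsprop       814      57
2        148    wiki      sgd       518      63
3        316      c4  rmsprop       719      73
4        328    wiki  rmsprop       110      63
5        236      c4  adagrad       378      73
6         60      c4      sgd       594      73
group by dataset: sum(loss_x100), sum(epochs):
         loss_x100  epochs
dataset                   
c4             789     292
imdb            86      57
wiki           476     126
filter rows where loss_x100 >= 476:
         loss_x100  epochs
dataset                   
c4             789     292
wiki           476     126
add column epochs_x2 = t['epochs'] * 2:
         loss_x100  epochs  epochs_x2
dataset                              
c4             789     292        584
wiki           476     126        252
Then the sum of column 'epochs_x2': 836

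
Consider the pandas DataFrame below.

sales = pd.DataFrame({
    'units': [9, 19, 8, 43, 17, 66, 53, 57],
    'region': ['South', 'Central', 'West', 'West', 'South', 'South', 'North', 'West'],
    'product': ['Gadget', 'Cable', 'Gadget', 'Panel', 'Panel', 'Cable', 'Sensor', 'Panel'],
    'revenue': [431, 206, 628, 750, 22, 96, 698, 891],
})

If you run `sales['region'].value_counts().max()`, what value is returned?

value_counts of region:
region
South      3
West       3
Central    1
North      1
Name: count, dtype: int64

3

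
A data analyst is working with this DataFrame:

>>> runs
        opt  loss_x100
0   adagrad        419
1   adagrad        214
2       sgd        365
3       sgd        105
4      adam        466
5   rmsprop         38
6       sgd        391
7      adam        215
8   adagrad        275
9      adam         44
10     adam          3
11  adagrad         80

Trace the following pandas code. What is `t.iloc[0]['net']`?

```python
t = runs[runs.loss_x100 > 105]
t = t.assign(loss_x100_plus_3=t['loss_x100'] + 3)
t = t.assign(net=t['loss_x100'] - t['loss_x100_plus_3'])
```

filter rows where loss_x100 > 105:
       opt  loss_x100
0  adagrad        419
1  adagrad        214
2      sgd        365
4     adam        466
6      sgd        391
7     adam        215
8  adagrad        275
add column loss_x100_plus_3 = t['loss_x100'] + 3:
       opt  loss_x100  loss_x100_plus_3
0  adagrad        419               422
1  adagrad        214               217
2      sgd        365               368
4     adam        466               469
6      sgd        391               394
7     adam        215               218
8  adagrad        275               278
add column net = t['loss_x100'] - t['loss_x100_plus_3']:
       opt  loss_x100  loss_x100_plus_3  net
0  adagrad        419               422   -3
1  adagrad        214               217   -3
2      sgd        365               368   -3
4     adam        466               469   -3
6      sgd        391               394   -3
7     adam        215               218   -3
8  adagrad        275               278   -3

-3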